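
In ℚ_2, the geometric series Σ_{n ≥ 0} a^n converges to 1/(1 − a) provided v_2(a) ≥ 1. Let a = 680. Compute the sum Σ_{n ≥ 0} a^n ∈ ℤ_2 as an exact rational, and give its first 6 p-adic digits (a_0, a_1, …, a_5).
Σ a^n = 1/(1 − a) = -1/679;  first 6 digits = (1, 0, 0, 1, 0, 1)

v_2(a) = 3 ≥ 1, so the series converges in ℤ_2 to 1/(1 − a) = 1/(1 − 680) = -1/679. Expand this rational in ℤ_2: compute digits iteratively via d_i = x_i mod 2, x_{i+1} = (x_i − d_i)/2. The first 6 digits are (1, 0, 0, 1, 0, 1).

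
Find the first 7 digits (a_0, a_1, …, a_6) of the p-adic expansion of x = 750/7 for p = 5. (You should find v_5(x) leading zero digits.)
(a_0, …, a_6) = (0, 0, 0, 3, 1, 4, 2)

v_5(750/7) = 3, so a_0 = ... = a_2 = 0. Factor out: x = 5^3 · u with u = 6/7 a unit in ℤ_5. Expand u iteratively via a_{v+i} = u_i mod 5, u_{i+1} = (u_i − a_{v+i})/5:
  u_0 = 6/7;  a_3 = 3;  u_1 = (u_0 − 3)/5 = -3/7
  u_1 = -3/7;  a_4 = 1;  u_2 = (u_1 − 1)/5 = -2/7
  u_2 = -2/7;  a_5 = 4;  u_3 = (u_2 − 4)/5 = -6/7
  u_3 = -6/7;  a_6 = 2;  u_4 = (u_3 − 2)/5 = -4/7
Digits: (0, 0, 0, 3, 1, 4, 2).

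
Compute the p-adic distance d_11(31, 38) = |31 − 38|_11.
d_11(31, 38) = 1

Step 1 — x − y = 31 − 38 = -7. Step 2 — v_11(-7) = 0 (factor: -7 = −(11^0 · 7); the sign does not affect v_p). Step 3 — |x − y|_11 = 11^{0} = 1.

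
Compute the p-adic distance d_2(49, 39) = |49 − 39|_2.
d_2(49, 39) = 1/2

Step 1 — x − y = 49 − 39 = 10. Step 2 — v_2(10) = 1 (factor: 10 = (2^1 · 5); the sign does not affect v_p). Step 3 — |x − y|_2 = 2^{-1} = 1/2.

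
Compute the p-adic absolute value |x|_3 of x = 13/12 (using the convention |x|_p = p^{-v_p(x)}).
|13/12|_3 = 3

Step 1 — compute v_3(x) by factoring powers of 3 out of the numerator and denominator: v_3(13/12) = -1. Step 2 — apply |x|_p = p^{-v_p(x)} = 3^{1} = 3.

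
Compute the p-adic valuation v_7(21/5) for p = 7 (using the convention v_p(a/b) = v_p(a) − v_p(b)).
v_7(21/5) = 1

Factor powers of 7 from the numerator and denominator of the reduced fraction: 21 = 7^1 · 3 and 5 = 7^0 · 5. Apply v_p(a/b) = v_p(a) − v_p(b): v_7(21/5) = 1 − 0 = 1.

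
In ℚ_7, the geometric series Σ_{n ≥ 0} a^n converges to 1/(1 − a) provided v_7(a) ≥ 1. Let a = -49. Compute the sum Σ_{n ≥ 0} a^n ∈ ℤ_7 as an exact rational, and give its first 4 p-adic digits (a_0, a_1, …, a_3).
Σ a^n = 1/(1 − a) = 1/50;  first 4 digits = (1, 0, 6, 6)

v_7(a) = 2 ≥ 1, so the series converges in ℤ_7 to 1/(1 − a) = 1/(1 − (-49)) = 1/50. Expand this rational in ℤ_7: compute digits iteratively via d_i = x_i mod 7, x_{i+1} = (x_i − d_i)/7. The first 4 digits are (1, 0, 6, 6).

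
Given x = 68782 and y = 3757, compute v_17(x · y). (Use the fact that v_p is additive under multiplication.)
v_17(258413974) = 5

v_p(x) = 3 (factor: 68782 = 17^3 · 14); v_p(y) = 2 (factor: 3757 = 17^2 · 13). Additivity: v_p(xy) = v_p(x) + v_p(y) = 3 + 2 = 5. (Direct check: xy = 258413974 = 17^5 · (182).)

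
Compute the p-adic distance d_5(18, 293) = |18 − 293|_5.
d_5(18, 293) = 1/25

Step 1 — x − y = 18 − 293 = -275. Step 2 — v_5(-275) = 2 (factor: -275 = −(5^2 · 11); the sign does not affect v_p). Step 3 — |x − y|_5 = 5^{-2} = 1/25.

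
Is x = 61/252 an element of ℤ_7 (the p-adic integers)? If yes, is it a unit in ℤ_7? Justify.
x ∉ ℤ_7 (v_7(x) = -1 < 0)

ℤ_7 = {x ∈ ℚ_7 : v_7(x) ≥ 0} and ℤ_7^× = {x ∈ ℤ_7 : v_7(x) = 0}. Here v_7(61/252) = v_7(num) − v_7(den) = -1; compare against these criteria.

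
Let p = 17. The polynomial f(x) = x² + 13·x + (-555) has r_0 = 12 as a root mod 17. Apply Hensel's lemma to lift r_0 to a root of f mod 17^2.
r_1 = 97 (mod 289)

Hensel: r_{i+1} = r_i − f(r_i)·(f′(r_i))^{-1} mod 17^{i+2}, f′(x) = 2x + 13. Iterate:
  r_0 = 12 (mod 17)
  r_1 = 97 (mod 289)
Final: r = 97 satisfies f(r) ≡ 0 mod 17^2.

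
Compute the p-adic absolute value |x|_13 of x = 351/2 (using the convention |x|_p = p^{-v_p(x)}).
|351/2|_13 = 1/13

Step 1 — compute v_13(x) by factoring powers of 13 out of the numerator and denominator: v_13(351/2) = 1. Step 2 — apply |x|_p = p^{-v_p(x)} = 13^{-1} = 1/13.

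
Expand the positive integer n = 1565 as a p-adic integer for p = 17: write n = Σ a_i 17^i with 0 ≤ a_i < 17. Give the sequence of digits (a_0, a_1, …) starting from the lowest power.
(a_0, a_1, …) = (1, 7, 5)

Repeated division by 17 gives the digits low-to-high: 1565 = 1 + 7·17^1 + 5·17^2. Digit sequence: (1, 7, 5).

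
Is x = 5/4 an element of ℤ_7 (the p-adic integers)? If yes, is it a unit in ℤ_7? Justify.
x ∈ ℤ_7^× (unit); v_7(x) = 0

ℤ_7 = {x ∈ ℚ_7 : v_7(x) ≥ 0} and ℤ_7^× = {x ∈ ℤ_7 : v_7(x) = 0}. Here v_7(5/4) = v_7(num) − v_7(den) = 0; compare against these criteria.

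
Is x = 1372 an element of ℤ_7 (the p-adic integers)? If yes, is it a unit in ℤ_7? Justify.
x ∈ ℤ_7 but not a unit; v_7(x) = 3 > 0

ℤ_7 = {x ∈ ℚ_7 : v_7(x) ≥ 0} and ℤ_7^× = {x ∈ ℤ_7 : v_7(x) = 0}. Here v_7(1372) = v_7(num) − v_7(den) = 3; compare against these criteria.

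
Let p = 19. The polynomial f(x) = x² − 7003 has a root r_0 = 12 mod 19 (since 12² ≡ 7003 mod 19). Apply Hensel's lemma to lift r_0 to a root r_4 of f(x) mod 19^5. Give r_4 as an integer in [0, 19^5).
r_4 = 2373226 (mod 2476099)

Hensel's recurrence: r_{i+1} = r_i − f(r_i)·(f′(r_i))^{-1} mod 19^{i+2}, with f′(x) = 2x. Iterate:
  r_0 = 12 (mod 19)
  r_1 = 12 (mod 361)
  r_2 = 12 (mod 6859)
  r_3 = 27448 (mod 130321)
  r_4 = 2373226 (mod 2476099)
Final: r_4 = 2373226, and one checks f(r_4) ≡ 0 mod 19^5.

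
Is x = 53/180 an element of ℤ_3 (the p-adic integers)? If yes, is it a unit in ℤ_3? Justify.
x ∉ ℤ_3 (v_3(x) = -2 < 0)

ℤ_3 = {x ∈ ℚ_3 : v_3(x) ≥ 0} and ℤ_3^× = {x ∈ ℤ_3 : v_3(x) = 0}. Here v_3(53/180) = v_3(num) − v_3(den) = -2; compare against these criteria.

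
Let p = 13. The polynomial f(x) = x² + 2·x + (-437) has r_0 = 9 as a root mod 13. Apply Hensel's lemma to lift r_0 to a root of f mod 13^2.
r_1 = 9 (mod 169)

Hensel: r_{i+1} = r_i − f(r_i)·(f′(r_i))^{-1} mod 13^{i+2}, f′(x) = 2x + 2. Iterate:
  r_0 = 9 (mod 13)
  r_1 = 9 (mod 169)
Final: r = 9 satisfies f(r) ≡ 0 mod 13^2.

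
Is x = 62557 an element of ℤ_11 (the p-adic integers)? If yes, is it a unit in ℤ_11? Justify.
x ∈ ℤ_11 but not a unit; v_11(x) = 3 > 0

ℤ_11 = {x ∈ ℚ_11 : v_11(x) ≥ 0} and ℤ_11^× = {x ∈ ℤ_11 : v_11(x) = 0}. Here v_11(62557) = v_11(num) − v_11(den) = 3; compare against these criteria.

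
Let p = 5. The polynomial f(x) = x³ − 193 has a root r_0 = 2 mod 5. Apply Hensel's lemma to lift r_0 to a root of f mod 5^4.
r_3 = 57 (mod 625)

Hensel: r_{i+1} = r_i − f(r_i)/f′(r_i) mod 5^{i+2}, where f′(x) = 3x². Iterate:
  r_0 = 2 (mod 5)
  r_1 = 7 (mod 25)
  r_2 = 57 (mod 125)
  r_3 = 57 (mod 625)
Final: r = 57 with f(r) ≡ 0 mod 5^4.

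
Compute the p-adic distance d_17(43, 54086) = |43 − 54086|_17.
d_17(43, 54086) = 1/4913

Step 1 — x − y = 43 − 54086 = -54043. Step 2 — v_17(-54043) = 3 (factor: -54043 = −(17^3 · 11); the sign does not affect v_p). Step 3 — |x − y|_17 = 17^{-3} = 1/4913.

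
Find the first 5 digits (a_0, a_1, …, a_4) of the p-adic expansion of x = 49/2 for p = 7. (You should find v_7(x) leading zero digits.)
(a_0, …, a_4) = (0, 0, 4, 3, 3)

v_7(49/2) = 2, so a_0 = ... = a_1 = 0. Factor out: x = 7^2 · u with u = 1/2 a unit in ℤ_7. Expand u iteratively via a_{v+i} = u_i mod 7, u_{i+1} = (u_i − a_{v+i})/7:
  u_0 = 1/2;  a_2 = 4;  u_1 = (u_0 − 4)/7 = -1/2
  u_1 = -1/2;  a_3 = 3;  u_2 = (u_1 − 3)/7 = -1/2
  u_2 = -1/2;  a_4 = 3;  u_3 = (u_2 − 3)/7 = -1/2
Digits: (0, 0, 4, 3, 3).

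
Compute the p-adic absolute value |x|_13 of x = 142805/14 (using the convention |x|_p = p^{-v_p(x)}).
|142805/14|_13 = 1/28561

Step 1 — compute v_13(x) by factoring powers of 13 out of the numerator and denominator: v_13(142805/14) = 4. Step 2 — apply |x|_p = p^{-v_p(x)} = 13^{-4} = 1/28561.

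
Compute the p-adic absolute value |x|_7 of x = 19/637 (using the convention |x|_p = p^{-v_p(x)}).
|19/637|_7 = 49

Step 1 — compute v_7(x) by factoring powers of 7 out of the numerator and denominator: v_7(19/637) = -2. Step 2 — apply |x|_p = p^{-v_p(x)} = 7^{2} = 49.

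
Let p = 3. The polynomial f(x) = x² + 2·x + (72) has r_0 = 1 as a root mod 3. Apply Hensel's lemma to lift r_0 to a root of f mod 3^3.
r_2 = 7 (mod 27)

Hensel: r_{i+1} = r_i − f(r_i)·(f′(r_i))^{-1} mod 3^{i+2}, f′(x) = 2x + 2. Iterate:
  r_0 = 1 (mod 3)
  r_1 = 7 (mod 9)
  r_2 = 7 (mod 27)
Final: r = 7 satisfies f(r) ≡ 0 mod 3^3.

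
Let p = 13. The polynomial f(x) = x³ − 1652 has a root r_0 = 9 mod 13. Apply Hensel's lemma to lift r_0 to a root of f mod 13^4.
r_3 = 6496 (mod 28561)

Hensel: r_{i+1} = r_i − f(r_i)/f′(r_i) mod 13^{i+2}, where f′(x) = 3x². Iterate:
  r_0 = 9 (mod 13)
  r_1 = 74 (mod 169)
  r_2 = 2102 (mod 2197)
  r_3 = 6496 (mod 28561)
Final: r = 6496 with f(r) ≡ 0 mod 13^4.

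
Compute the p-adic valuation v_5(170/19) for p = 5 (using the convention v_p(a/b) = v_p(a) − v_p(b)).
v_5(170/19) = 1

Factor powers of 5 from the numerator and denominator of the reduced fraction: 170 = 5^1 · 34 and 19 = 5^0 · 19. Apply v_p(a/b) = v_p(a) − v_p(b): v_5(170/19) = 1 − 0 = 1.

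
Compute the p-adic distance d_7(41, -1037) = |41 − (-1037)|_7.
d_7(41, -1037) = 1/49

Step 1 — x − y = 41 − (-1037) = 1078. Step 2 — v_7(1078) = 2 (factor: 1078 = (7^2 · 22); the sign does not affect v_p). Step 3 — |x − y|_7 = 7^{-2} = 1/49.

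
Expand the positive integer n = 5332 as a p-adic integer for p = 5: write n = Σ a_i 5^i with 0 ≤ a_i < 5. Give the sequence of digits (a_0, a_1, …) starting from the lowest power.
(a_0, a_1, …) = (2, 1, 3, 2, 3, 1)

Repeated division by 5 gives the digits low-to-high: 5332 = 2 + 1·5^1 + 3·5^2 + 2·5^3 + 3·5^4 + 1·5^5. Digit sequence: (2, 1, 3, 2, 3, 1).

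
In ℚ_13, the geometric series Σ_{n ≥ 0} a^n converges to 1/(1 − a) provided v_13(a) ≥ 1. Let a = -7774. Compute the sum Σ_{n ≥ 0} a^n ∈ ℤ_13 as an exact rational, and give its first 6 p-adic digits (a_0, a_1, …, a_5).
Σ a^n = 1/(1 − a) = 1/7775;  first 6 digits = (1, 0, 6, 9, 9, 6)

v_13(a) = 2 ≥ 1, so the series converges in ℤ_13 to 1/(1 − a) = 1/(1 − (-7774)) = 1/7775. Expand this rational in ℤ_13: compute digits iteratively via d_i = x_i mod 13, x_{i+1} = (x_i − d_i)/13. The first 6 digits are (1, 0, 6, 9, 9, 6).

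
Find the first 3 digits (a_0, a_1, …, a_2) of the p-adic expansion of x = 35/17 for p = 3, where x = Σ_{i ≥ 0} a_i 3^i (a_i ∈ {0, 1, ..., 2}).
(a_0, …, a_2) = (1, 0, 1)

v_3(35/17) = 0 (numerator and denominator both coprime to 3), so x ∈ ℤ_3^×. Compute digits iteratively via a_i = x_i mod 3, x_{i+1} = (x_i − a_i)/3, with x_0 = x:
  x_0 = 35/17;  a_0 = 1;  x_1 = (x_0 − 1)/3 = 6/17
  x_1 = 6/17;  a_1 = 0;  x_2 = (x_1 − 0)/3 = 2/17
  x_2 = 2/17;  a_2 = 1;  x_3 = (x_2 − 1)/3 = -5/17
Digits: (1, 0, 1).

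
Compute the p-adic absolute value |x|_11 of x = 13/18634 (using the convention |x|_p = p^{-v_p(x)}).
|13/18634|_11 = 1331

Step 1 — compute v_11(x) by factoring powers of 11 out of the numerator and denominator: v_11(13/18634) = -3. Step 2 — apply |x|_p = p^{-v_p(x)} = 11^{3} = 1331.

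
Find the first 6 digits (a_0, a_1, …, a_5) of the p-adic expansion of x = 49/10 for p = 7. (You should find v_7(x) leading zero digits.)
(a_0, …, a_5) = (0, 0, 5, 0, 2, 6)

v_7(49/10) = 2, so a_0 = ... = a_1 = 0. Factor out: x = 7^2 · u with u = 1/10 a unit in ℤ_7. Expand u iteratively via a_{v+i} = u_i mod 7, u_{i+1} = (u_i − a_{v+i})/7:
  u_0 = 1/10;  a_2 = 5;  u_1 = (u_0 − 5)/7 = -7/10
  u_1 = -7/10;  a_3 = 0;  u_2 = (u_1 − 0)/7 = -1/10
  u_2 = -1/10;  a_4 = 2;  u_3 = (u_2 − 2)/7 = -3/10
  u_3 = -3/10;  a_5 = 6;  u_4 = (u_3 − 6)/7 = -9/10
Digits: (0, 0, 5, 0, 2, 6).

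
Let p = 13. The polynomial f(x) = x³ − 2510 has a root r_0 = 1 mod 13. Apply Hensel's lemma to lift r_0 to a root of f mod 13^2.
r_1 = 105 (mod 169)

Hensel: r_{i+1} = r_i − f(r_i)/f′(r_i) mod 13^{i+2}, where f′(x) = 3x². Iterate:
  r_0 = 1 (mod 13)
  r_1 = 105 (mod 169)
Final: r = 105 with f(r) ≡ 0 mod 13^2.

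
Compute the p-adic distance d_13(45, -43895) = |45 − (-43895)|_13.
d_13(45, -43895) = 1/2197

Step 1 — x − y = 45 − (-43895) = 43940. Step 2 — v_13(43940) = 3 (factor: 43940 = (13^3 · 20); the sign does not affect v_p). Step 3 — |x − y|_13 = 13^{-3} = 1/2197.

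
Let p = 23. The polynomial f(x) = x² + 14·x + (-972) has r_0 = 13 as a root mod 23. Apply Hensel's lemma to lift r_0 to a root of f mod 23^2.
r_1 = 174 (mod 529)

Hensel: r_{i+1} = r_i − f(r_i)·(f′(r_i))^{-1} mod 23^{i+2}, f′(x) = 2x + 14. Iterate:
  r_0 = 13 (mod 23)
  r_1 = 174 (mod 529)
Final: r = 174 satisfies f(r) ≡ 0 mod 23^2.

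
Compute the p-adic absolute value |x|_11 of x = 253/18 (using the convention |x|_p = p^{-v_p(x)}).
|253/18|_11 = 1/11

Step 1 — compute v_11(x) by factoring powers of 11 out of the numerator and denominator: v_11(253/18) = 1. Step 2 — apply |x|_p = p^{-v_p(x)} = 11^{-1} = 1/11.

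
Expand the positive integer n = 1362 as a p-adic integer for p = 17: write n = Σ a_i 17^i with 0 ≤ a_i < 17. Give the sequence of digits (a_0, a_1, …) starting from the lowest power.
(a_0, a_1, …) = (2, 12, 4)

Repeated division by 17 gives the digits low-to-high: 1362 = 2 + 12·17^1 + 4·17^2. Digit sequence: (2, 12, 4).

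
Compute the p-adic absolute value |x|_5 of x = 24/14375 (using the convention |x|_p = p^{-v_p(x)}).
|24/14375|_5 = 625

Step 1 — compute v_5(x) by factoring powers of 5 out of the numerator and denominator: v_5(24/14375) = -4. Step 2 — apply |x|_p = p^{-v_p(x)} = 5^{4} = 625.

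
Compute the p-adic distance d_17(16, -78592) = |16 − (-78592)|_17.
d_17(16, -78592) = 1/4913

Step 1 — x − y = 16 − (-78592) = 78608. Step 2 — v_17(78608) = 3 (factor: 78608 = (17^3 · 16); the sign does not affect v_p). Step 3 — |x − y|_17 = 17^{-3} = 1/4913.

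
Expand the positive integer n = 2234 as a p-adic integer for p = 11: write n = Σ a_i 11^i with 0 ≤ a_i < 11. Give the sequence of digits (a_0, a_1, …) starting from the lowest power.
(a_0, a_1, …) = (1, 5, 7, 1)

Repeated division by 11 gives the digits low-to-high: 2234 = 1 + 5·11^1 + 7·11^2 + 1·11^3. Digit sequence: (1, 5, 7, 1).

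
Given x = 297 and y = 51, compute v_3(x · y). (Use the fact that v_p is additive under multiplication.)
v_3(15147) = 4

v_p(x) = 3 (factor: 297 = 3^3 · 11); v_p(y) = 1 (factor: 51 = 3^1 · 17). Additivity: v_p(xy) = v_p(x) + v_p(y) = 3 + 1 = 4. (Direct check: xy = 15147 = 3^4 · (187).)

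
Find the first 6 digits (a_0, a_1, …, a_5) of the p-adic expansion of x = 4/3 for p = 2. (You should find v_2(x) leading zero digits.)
(a_0, …, a_5) = (0, 0, 1, 1, 0, 1)

v_2(4/3) = 2, so a_0 = ... = a_1 = 0. Factor out: x = 2^2 · u with u = 1/3 a unit in ℤ_2. Expand u iteratively via a_{v+i} = u_i mod 2, u_{i+1} = (u_i − a_{v+i})/2:
  u_0 = 1/3;  a_2 = 1;  u_1 = (u_0 − 1)/2 = -1/3
  u_1 = -1/3;  a_3 = 1;  u_2 = (u_1 − 1)/2 = -2/3
  u_2 = -2/3;  a_4 = 0;  u_3 = (u_2 − 0)/2 = -1/3
  u_3 = -1/3;  a_5 = 1;  u_4 = (u_3 − 1)/2 = -2/3
Digits: (0, 0, 1, 1, 0, 1).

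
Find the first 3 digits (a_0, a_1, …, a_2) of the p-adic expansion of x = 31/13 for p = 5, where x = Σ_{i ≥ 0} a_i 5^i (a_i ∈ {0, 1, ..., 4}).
(a_0, …, a_2) = (2, 2, 0)

v_5(31/13) = 0 (numerator and denominator both coprime to 5), so x ∈ ℤ_5^×. Compute digits iteratively via a_i = x_i mod 5, x_{i+1} = (x_i − a_i)/5, with x_0 = x:
  x_0 = 31/13;  a_0 = 2;  x_1 = (x_0 − 2)/5 = 1/13
  x_1 = 1/13;  a_1 = 2;  x_2 = (x_1 − 2)/5 = -5/13
  x_2 = -5/13;  a_2 = 0;  x_3 = (x_2 − 0)/5 = -1/13
Digits: (2, 2, 0).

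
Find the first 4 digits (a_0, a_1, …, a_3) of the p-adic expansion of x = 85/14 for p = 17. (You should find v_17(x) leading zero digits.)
(a_0, …, a_3) = (0, 4, 1, 6)

v_17(85/14) = 1, so a_0 = ... = a_0 = 0. Factor out: x = 17^1 · u with u = 5/14 a unit in ℤ_17. Expand u iteratively via a_{v+i} = u_i mod 17, u_{i+1} = (u_i − a_{v+i})/17:
  u_0 = 5/14;  a_1 = 4;  u_1 = (u_0 − 4)/17 = -3/14
  u_1 = -3/14;  a_2 = 1;  u_2 = (u_1 − 1)/17 = -1/14
  u_2 = -1/14;  a_3 = 6;  u_3 = (u_2 − 6)/17 = -5/14
Digits: (0, 4, 1, 6).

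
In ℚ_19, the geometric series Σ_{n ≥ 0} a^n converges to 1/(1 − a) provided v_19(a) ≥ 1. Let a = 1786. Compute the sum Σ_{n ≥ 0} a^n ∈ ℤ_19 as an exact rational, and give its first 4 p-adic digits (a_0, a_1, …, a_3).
Σ a^n = 1/(1 − a) = -1/1785;  first 4 digits = (1, 18, 5, 8)

v_19(a) = 1 ≥ 1, so the series converges in ℤ_19 to 1/(1 − a) = 1/(1 − 1786) = -1/1785. Expand this rational in ℤ_19: compute digits iteratively via d_i = x_i mod 19, x_{i+1} = (x_i − d_i)/19. The first 4 digits are (1, 18, 5, 8).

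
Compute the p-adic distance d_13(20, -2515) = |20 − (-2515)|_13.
d_13(20, -2515) = 1/169

Step 1 — x − y = 20 − (-2515) = 2535. Step 2 — v_13(2535) = 2 (factor: 2535 = (13^2 · 15); the sign does not affect v_p). Step 3 — |x − y|_13 = 13^{-2} = 1/169.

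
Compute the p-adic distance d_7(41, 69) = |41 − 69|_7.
d_7(41, 69) = 1/7

Step 1 — x − y = 41 − 69 = -28. Step 2 — v_7(-28) = 1 (factor: -28 = −(7^1 · 4); the sign does not affect v_p). Step 3 — |x − y|_7 = 7^{-1} = 1/7.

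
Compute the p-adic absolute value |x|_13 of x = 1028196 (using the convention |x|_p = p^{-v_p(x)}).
|1028196|_13 = 1/28561

Step 1 — compute v_13(x) by factoring powers of 13 out of the numerator and denominator: v_13(1028196) = 4. Step 2 — apply |x|_p = p^{-v_p(x)} = 13^{-4} = 1/28561.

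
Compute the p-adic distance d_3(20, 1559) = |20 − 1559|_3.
d_3(20, 1559) = 1/81

Step 1 — x − y = 20 − 1559 = -1539. Step 2 — v_3(-1539) = 4 (factor: -1539 = −(3^4 · 19); the sign does not affect v_p). Step 3 — |x − y|_3 = 3^{-4} = 1/81.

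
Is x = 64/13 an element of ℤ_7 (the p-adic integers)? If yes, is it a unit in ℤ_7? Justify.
x ∈ ℤ_7^× (unit); v_7(x) = 0

ℤ_7 = {x ∈ ℚ_7 : v_7(x) ≥ 0} and ℤ_7^× = {x ∈ ℤ_7 : v_7(x) = 0}. Here v_7(64/13) = v_7(num) − v_7(den) = 0; compare against these criteria.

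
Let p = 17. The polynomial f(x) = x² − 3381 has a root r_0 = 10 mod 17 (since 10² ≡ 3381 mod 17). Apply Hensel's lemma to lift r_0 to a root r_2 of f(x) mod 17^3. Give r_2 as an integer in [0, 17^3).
r_2 = 3801 (mod 4913)

Hensel's recurrence: r_{i+1} = r_i − f(r_i)·(f′(r_i))^{-1} mod 17^{i+2}, with f′(x) = 2x. Iterate:
  r_0 = 10 (mod 17)
  r_1 = 44 (mod 289)
  r_2 = 3801 (mod 4913)
Final: r_2 = 3801, and one checks f(r_2) ≡ 0 mod 17^3.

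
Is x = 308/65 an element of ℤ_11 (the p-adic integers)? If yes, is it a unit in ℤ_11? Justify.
x ∈ ℤ_11 but not a unit; v_11(x) = 1 > 0

ℤ_11 = {x ∈ ℚ_11 : v_11(x) ≥ 0} and ℤ_11^× = {x ∈ ℤ_11 : v_11(x) = 0}. Here v_11(308/65) = v_11(num) − v_11(den) = 1; compare against these criteria.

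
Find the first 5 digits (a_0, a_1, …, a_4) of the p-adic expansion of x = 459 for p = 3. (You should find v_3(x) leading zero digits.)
(a_0, …, a_4) = (0, 0, 0, 2, 2)

v_3(459) = 3, so a_0 = ... = a_2 = 0. Factor out: x = 3^3 · u with u = 17 a unit in ℤ_3. Expand u iteratively via a_{v+i} = u_i mod 3, u_{i+1} = (u_i − a_{v+i})/3:
  u_0 = 17;  a_3 = 2;  u_1 = (u_0 − 2)/3 = 5
  u_1 = 5;  a_4 = 2;  u_2 = (u_1 − 2)/3 = 1
Digits: (0, 0, 0, 2, 2).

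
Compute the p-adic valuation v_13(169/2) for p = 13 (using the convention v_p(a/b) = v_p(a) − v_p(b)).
v_13(169/2) = 2

Factor powers of 13 from the numerator and denominator of the reduced fraction: 169 = 13^2 · 1 and 2 = 13^0 · 2. Apply v_p(a/b) = v_p(a) − v_p(b): v_13(169/2) = 2 − 0 = 2.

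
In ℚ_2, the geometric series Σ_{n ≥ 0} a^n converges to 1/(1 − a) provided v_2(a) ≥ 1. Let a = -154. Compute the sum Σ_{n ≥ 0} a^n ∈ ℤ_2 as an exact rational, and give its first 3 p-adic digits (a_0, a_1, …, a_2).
Σ a^n = 1/(1 − a) = 1/155;  first 3 digits = (1, 1, 0)

v_2(a) = 1 ≥ 1, so the series converges in ℤ_2 to 1/(1 − a) = 1/(1 − (-154)) = 1/155. Expand this rational in ℤ_2: compute digits iteratively via d_i = x_i mod 2, x_{i+1} = (x_i − d_i)/2. The first 3 digits are (1, 1, 0).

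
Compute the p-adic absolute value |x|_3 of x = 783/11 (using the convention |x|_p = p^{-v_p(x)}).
|783/11|_3 = 1/27

Step 1 — compute v_3(x) by factoring powers of 3 out of the numerator and denominator: v_3(783/11) = 3. Step 2 — apply |x|_p = p^{-v_p(x)} = 3^{-3} = 1/27.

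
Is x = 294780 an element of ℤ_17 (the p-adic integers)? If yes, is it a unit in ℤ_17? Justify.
x ∈ ℤ_17 but not a unit; v_17(x) = 3 > 0

ℤ_17 = {x ∈ ℚ_17 : v_17(x) ≥ 0} and ℤ_17^× = {x ∈ ℤ_17 : v_17(x) = 0}. Here v_17(294780) = v_17(num) − v_17(den) = 3; compare against these criteria.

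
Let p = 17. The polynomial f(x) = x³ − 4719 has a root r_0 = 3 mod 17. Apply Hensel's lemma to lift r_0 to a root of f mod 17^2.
r_1 = 241 (mod 289)

Hensel: r_{i+1} = r_i − f(r_i)/f′(r_i) mod 17^{i+2}, where f′(x) = 3x². Iterate:
  r_0 = 3 (mod 17)
  r_1 = 241 (mod 289)
Final: r = 241 with f(r) ≡ 0 mod 17^2.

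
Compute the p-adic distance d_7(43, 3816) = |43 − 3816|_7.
d_7(43, 3816) = 1/343

Step 1 — x − y = 43 − 3816 = -3773. Step 2 — v_7(-3773) = 3 (factor: -3773 = −(7^3 · 11); the sign does not affect v_p). Step 3 — |x − y|_7 = 7^{-3} = 1/343.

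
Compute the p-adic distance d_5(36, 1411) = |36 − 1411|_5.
d_5(36, 1411) = 1/125

Step 1 — x − y = 36 − 1411 = -1375. Step 2 — v_5(-1375) = 3 (factor: -1375 = −(5^3 · 11); the sign does not affect v_p). Step 3 — |x − y|_5 = 5^{-3} = 1/125.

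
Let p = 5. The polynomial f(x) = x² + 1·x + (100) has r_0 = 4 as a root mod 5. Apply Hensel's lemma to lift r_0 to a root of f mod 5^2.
r_1 = 24 (mod 25)

Hensel: r_{i+1} = r_i − f(r_i)·(f′(r_i))^{-1} mod 5^{i+2}, f′(x) = 2x + 1. Iterate:
  r_0 = 4 (mod 5)
  r_1 = 24 (mod 25)
Final: r = 24 satisfies f(r) ≡ 0 mod 5^2.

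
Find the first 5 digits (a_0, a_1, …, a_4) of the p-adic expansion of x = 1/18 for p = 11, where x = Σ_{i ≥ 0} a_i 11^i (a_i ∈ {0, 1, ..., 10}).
(a_0, …, a_4) = (8, 6, 0, 3, 4)

v_11(1/18) = 0 (numerator and denominator both coprime to 11), so x ∈ ℤ_11^×. Compute digits iteratively via a_i = x_i mod 11, x_{i+1} = (x_i − a_i)/11, with x_0 = x:
  x_0 = 1/18;  a_0 = 8;  x_1 = (x_0 − 8)/11 = -13/18
  x_1 = -13/18;  a_1 = 6;  x_2 = (x_1 − 6)/11 = -11/18
  x_2 = -11/18;  a_2 = 0;  x_3 = (x_2 − 0)/11 = -1/18
  x_3 = -1/18;  a_3 = 3;  x_4 = (x_3 − 3)/11 = -5/18
  x_4 = -5/18;  a_4 = 4;  x_5 = (x_4 − 4)/11 = -7/18
Digits: (8, 6, 0, 3, 4).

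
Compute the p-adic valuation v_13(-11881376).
v_13(-11881376) = 5

v_13(n) is the largest exponent k such that 13^k divides n. Factor out: -11881376 = -13^5 · 32. (Sign doesn't affect v_p.) So v_13(-11881376) = 5.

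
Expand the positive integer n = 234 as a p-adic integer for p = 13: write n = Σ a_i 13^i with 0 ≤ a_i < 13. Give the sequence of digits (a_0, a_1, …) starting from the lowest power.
(a_0, a_1, …) = (0, 5, 1)

Repeated division by 13 gives the digits low-to-high: 234 = 5·13^1 + 1·13^2. Digit sequence: (0, 5, 1).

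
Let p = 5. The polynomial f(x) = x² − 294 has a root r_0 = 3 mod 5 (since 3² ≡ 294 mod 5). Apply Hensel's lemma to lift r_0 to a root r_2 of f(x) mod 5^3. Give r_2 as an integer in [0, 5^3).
r_2 = 13 (mod 125)

Hensel's recurrence: r_{i+1} = r_i − f(r_i)·(f′(r_i))^{-1} mod 5^{i+2}, with f′(x) = 2x. Iterate:
  r_0 = 3 (mod 5)
  r_1 = 13 (mod 25)
  r_2 = 13 (mod 125)
Final: r_2 = 13, and one checks f(r_2) ≡ 0 mod 5^3.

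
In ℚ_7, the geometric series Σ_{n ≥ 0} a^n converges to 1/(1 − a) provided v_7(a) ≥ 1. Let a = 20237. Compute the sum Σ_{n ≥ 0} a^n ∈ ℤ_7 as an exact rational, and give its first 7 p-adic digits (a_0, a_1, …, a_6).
Σ a^n = 1/(1 − a) = -1/20236;  first 7 digits = (1, 0, 0, 3, 1, 1, 2)

v_7(a) = 3 ≥ 1, so the series converges in ℤ_7 to 1/(1 − a) = 1/(1 − 20237) = -1/20236. Expand this rational in ℤ_7: compute digits iteratively via d_i = x_i mod 7, x_{i+1} = (x_i − d_i)/7. The first 7 digits are (1, 0, 0, 3, 1, 1, 2).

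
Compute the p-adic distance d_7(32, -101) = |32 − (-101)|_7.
d_7(32, -101) = 1/7

Step 1 — x − y = 32 − (-101) = 133. Step 2 — v_7(133) = 1 (factor: 133 = (7^1 · 19); the sign does not affect v_p). Step 3 — |x − y|_7 = 7^{-1} = 1/7.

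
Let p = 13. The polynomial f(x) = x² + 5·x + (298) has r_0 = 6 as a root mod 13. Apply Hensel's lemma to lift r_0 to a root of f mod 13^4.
r_3 = 12421 (mod 28561)

Hensel: r_{i+1} = r_i − f(r_i)·(f′(r_i))^{-1} mod 13^{i+2}, f′(x) = 2x + 5. Iterate:
  r_0 = 6 (mod 13)
  r_1 = 84 (mod 169)
  r_2 = 1436 (mod 2197)
  r_3 = 12421 (mod 28561)
Final: r = 12421 satisfies f(r) ≡ 0 mod 13^4.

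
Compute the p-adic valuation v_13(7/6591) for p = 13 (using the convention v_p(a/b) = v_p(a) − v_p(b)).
v_13(7/6591) = -3

Factor powers of 13 from the numerator and denominator of the reduced fraction: 7 = 13^0 · 7 and 6591 = 13^3 · 3. Apply v_p(a/b) = v_p(a) − v_p(b): v_13(7/6591) = 0 − 3 = -3.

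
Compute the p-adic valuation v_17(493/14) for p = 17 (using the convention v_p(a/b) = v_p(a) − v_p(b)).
v_17(493/14) = 1

Factor powers of 17 from the numerator and denominator of the reduced fraction: 493 = 17^1 · 29 and 14 = 17^0 · 14. Apply v_p(a/b) = v_p(a) − v_p(b): v_17(493/14) = 1 − 0 = 1.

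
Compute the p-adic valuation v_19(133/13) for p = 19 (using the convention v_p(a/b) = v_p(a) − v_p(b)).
v_19(133/13) = 1

Factor powers of 19 from the numerator and denominator of the reduced fraction: 133 = 19^1 · 7 and 13 = 19^0 · 13. Apply v_p(a/b) = v_p(a) − v_p(b): v_19(133/13) = 1 − 0 = 1.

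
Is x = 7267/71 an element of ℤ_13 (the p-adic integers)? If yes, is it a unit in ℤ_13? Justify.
x ∈ ℤ_13 but not a unit; v_13(x) = 2 > 0

ℤ_13 = {x ∈ ℚ_13 : v_13(x) ≥ 0} and ℤ_13^× = {x ∈ ℤ_13 : v_13(x) = 0}. Here v_13(7267/71) = v_13(num) − v_13(den) = 2; compare against these criteria.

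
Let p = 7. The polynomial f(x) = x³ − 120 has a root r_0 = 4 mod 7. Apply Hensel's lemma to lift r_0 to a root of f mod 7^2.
r_1 = 46 (mod 49)

Hensel: r_{i+1} = r_i − f(r_i)/f′(r_i) mod 7^{i+2}, where f′(x) = 3x². Iterate:
  r_0 = 4 (mod 7)
  r_1 = 46 (mod 49)
Final: r = 46 with f(r) ≡ 0 mod 7^2.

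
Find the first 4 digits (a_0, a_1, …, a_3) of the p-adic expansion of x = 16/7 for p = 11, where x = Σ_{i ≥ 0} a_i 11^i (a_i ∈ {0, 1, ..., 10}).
(a_0, …, a_3) = (7, 9, 7, 4)

v_11(16/7) = 0 (numerator and denominator both coprime to 11), so x ∈ ℤ_11^×. Compute digits iteratively via a_i = x_i mod 11, x_{i+1} = (x_i − a_i)/11, with x_0 = x:
  x_0 = 16/7;  a_0 = 7;  x_1 = (x_0 − 7)/11 = -3/7
  x_1 = -3/7;  a_1 = 9;  x_2 = (x_1 − 9)/11 = -6/7
  x_2 = -6/7;  a_2 = 7;  x_3 = (x_2 − 7)/11 = -5/7
  x_3 = -5/7;  a_3 = 4;  x_4 = (x_3 − 4)/11 = -3/7
Digits: (7, 9, 7, 4).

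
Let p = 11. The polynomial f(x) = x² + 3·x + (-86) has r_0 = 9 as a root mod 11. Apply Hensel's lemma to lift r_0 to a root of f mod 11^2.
r_1 = 31 (mod 121)

Hensel: r_{i+1} = r_i − f(r_i)·(f′(r_i))^{-1} mod 11^{i+2}, f′(x) = 2x + 3. Iterate:
  r_0 = 9 (mod 11)
  r_1 = 31 (mod 121)
Final: r = 31 satisfies f(r) ≡ 0 mod 11^2.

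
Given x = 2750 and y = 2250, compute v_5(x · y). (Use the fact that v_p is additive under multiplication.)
v_5(6187500) = 6

v_p(x) = 3 (factor: 2750 = 5^3 · 22); v_p(y) = 3 (factor: 2250 = 5^3 · 18). Additivity: v_p(xy) = v_p(x) + v_p(y) = 3 + 3 = 6. (Direct check: xy = 6187500 = 5^6 · (396).)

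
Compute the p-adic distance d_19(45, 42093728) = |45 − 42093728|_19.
d_19(45, 42093728) = 1/2476099

Step 1 — x − y = 45 − 42093728 = -42093683. Step 2 — v_19(-42093683) = 5 (factor: -42093683 = −(19^5 · 17); the sign does not affect v_p). Step 3 — |x − y|_19 = 19^{-5} = 1/2476099.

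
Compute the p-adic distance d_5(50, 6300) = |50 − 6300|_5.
d_5(50, 6300) = 1/3125

Step 1 — x − y = 50 − 6300 = -6250. Step 2 — v_5(-6250) = 5 (factor: -6250 = −(5^5 · 2); the sign does not affect v_p). Step 3 — |x − y|_5 = 5^{-5} = 1/3125.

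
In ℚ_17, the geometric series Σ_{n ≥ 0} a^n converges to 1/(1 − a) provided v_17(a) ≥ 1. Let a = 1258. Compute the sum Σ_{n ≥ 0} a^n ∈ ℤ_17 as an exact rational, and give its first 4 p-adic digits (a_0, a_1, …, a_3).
Σ a^n = 1/(1 − a) = -1/1257;  first 4 digits = (1, 6, 6, 11)

v_17(a) = 1 ≥ 1, so the series converges in ℤ_17 to 1/(1 − a) = 1/(1 − 1258) = -1/1257. Expand this rational in ℤ_17: compute digits iteratively via d_i = x_i mod 17, x_{i+1} = (x_i − d_i)/17. The first 4 digits are (1, 6, 6, 11).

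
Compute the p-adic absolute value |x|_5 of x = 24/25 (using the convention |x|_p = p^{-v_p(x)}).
|24/25|_5 = 25

Step 1 — compute v_5(x) by factoring powers of 5 out of the numerator and denominator: v_5(24/25) = -2. Step 2 — apply |x|_p = p^{-v_p(x)} = 5^{2} = 25.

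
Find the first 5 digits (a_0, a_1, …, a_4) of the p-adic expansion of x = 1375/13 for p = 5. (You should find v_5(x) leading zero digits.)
(a_0, …, a_4) = (0, 0, 0, 2, 4)

v_5(1375/13) = 3, so a_0 = ... = a_2 = 0. Factor out: x = 5^3 · u with u = 11/13 a unit in ℤ_5. Expand u iteratively via a_{v+i} = u_i mod 5, u_{i+1} = (u_i − a_{v+i})/5:
  u_0 = 11/13;  a_3 = 2;  u_1 = (u_0 − 2)/5 = -3/13
  u_1 = -3/13;  a_4 = 4;  u_2 = (u_1 − 4)/5 = -11/13
Digits: (0, 0, 0, 2, 4).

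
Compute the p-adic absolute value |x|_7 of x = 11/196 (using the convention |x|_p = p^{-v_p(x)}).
|11/196|_7 = 49

Step 1 — compute v_7(x) by factoring powers of 7 out of the numerator and denominator: v_7(11/196) = -2. Step 2 — apply |x|_p = p^{-v_p(x)} = 7^{2} = 49.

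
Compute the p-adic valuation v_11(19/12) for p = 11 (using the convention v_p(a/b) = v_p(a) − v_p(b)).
v_11(19/12) = 0

Factor powers of 11 from the numerator and denominator of the reduced fraction: 19 = 11^0 · 19 and 12 = 11^0 · 12. Apply v_p(a/b) = v_p(a) − v_p(b): v_11(19/12) = 0 − 0 = 0.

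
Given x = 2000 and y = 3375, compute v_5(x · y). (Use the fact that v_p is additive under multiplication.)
v_5(6750000) = 6

v_p(x) = 3 (factor: 2000 = 5^3 · 16); v_p(y) = 3 (factor: 3375 = 5^3 · 27). Additivity: v_p(xy) = v_p(x) + v_p(y) = 3 + 3 = 6. (Direct check: xy = 6750000 = 5^6 · (432).)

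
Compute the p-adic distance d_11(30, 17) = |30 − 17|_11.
d_11(30, 17) = 1

Step 1 — x − y = 30 − 17 = 13. Step 2 — v_11(13) = 0 (factor: 13 = (11^0 · 13); the sign does not affect v_p). Step 3 — |x − y|_11 = 11^{0} = 1.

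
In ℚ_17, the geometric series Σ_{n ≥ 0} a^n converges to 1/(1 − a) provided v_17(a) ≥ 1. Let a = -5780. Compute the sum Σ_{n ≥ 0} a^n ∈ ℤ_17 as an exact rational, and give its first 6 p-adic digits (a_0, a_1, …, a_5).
Σ a^n = 1/(1 − a) = 1/5781;  first 6 digits = (1, 0, 14, 15, 8, 6)

v_17(a) = 2 ≥ 1, so the series converges in ℤ_17 to 1/(1 − a) = 1/(1 − (-5780)) = 1/5781. Expand this rational in ℤ_17: compute digits iteratively via d_i = x_i mod 17, x_{i+1} = (x_i − d_i)/17. The first 6 digits are (1, 0, 14, 15, 8, 6).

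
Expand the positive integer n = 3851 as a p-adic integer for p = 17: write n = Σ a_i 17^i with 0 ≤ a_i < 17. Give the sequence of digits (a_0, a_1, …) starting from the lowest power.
(a_0, a_1, …) = (9, 5, 13)

Repeated division by 17 gives the digits low-to-high: 3851 = 9 + 5·17^1 + 13·17^2. Digit sequence: (9, 5, 13).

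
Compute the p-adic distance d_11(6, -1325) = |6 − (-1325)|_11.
d_11(6, -1325) = 1/1331

Step 1 — x − y = 6 − (-1325) = 1331. Step 2 — v_11(1331) = 3 (factor: 1331 = (11^3 · 1); the sign does not affect v_p). Step 3 — |x − y|_11 = 11^{-3} = 1/1331.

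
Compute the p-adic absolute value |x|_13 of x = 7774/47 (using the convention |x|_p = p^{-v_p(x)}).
|7774/47|_13 = 1/169

Step 1 — compute v_13(x) by factoring powers of 13 out of the numerator and denominator: v_13(7774/47) = 2. Step 2 — apply |x|_p = p^{-v_p(x)} = 13^{-2} = 1/169.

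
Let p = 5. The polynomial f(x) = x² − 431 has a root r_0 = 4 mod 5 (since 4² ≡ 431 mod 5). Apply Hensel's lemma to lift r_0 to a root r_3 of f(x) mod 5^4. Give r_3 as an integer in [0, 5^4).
r_3 = 584 (mod 625)

Hensel's recurrence: r_{i+1} = r_i − f(r_i)·(f′(r_i))^{-1} mod 5^{i+2}, with f′(x) = 2x. Iterate:
  r_0 = 4 (mod 5)
  r_1 = 9 (mod 25)
  r_2 = 84 (mod 125)
  r_3 = 584 (mod 625)
Final: r_3 = 584, and one checks f(r_3) ≡ 0 mod 5^4.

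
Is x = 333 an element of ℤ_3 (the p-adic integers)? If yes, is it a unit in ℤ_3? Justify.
x ∈ ℤ_3 but not a unit; v_3(x) = 2 > 0

ℤ_3 = {x ∈ ℚ_3 : v_3(x) ≥ 0} and ℤ_3^× = {x ∈ ℤ_3 : v_3(x) = 0}. Here v_3(333) = v_3(num) − v_3(den) = 2; compare against these criteria.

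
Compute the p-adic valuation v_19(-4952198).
v_19(-4952198) = 5

v_19(n) is the largest exponent k such that 19^k divides n. Factor out: -4952198 = -19^5 · 2. (Sign doesn't affect v_p.) So v_19(-4952198) = 5.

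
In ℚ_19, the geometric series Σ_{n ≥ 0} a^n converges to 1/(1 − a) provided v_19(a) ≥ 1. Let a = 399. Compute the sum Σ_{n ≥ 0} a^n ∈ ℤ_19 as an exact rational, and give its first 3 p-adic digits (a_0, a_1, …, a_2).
Σ a^n = 1/(1 − a) = -1/398;  first 3 digits = (1, 2, 5)

v_19(a) = 1 ≥ 1, so the series converges in ℤ_19 to 1/(1 − a) = 1/(1 − 399) = -1/398. Expand this rational in ℤ_19: compute digits iteratively via d_i = x_i mod 19, x_{i+1} = (x_i − d_i)/19. The first 3 digits are (1, 2, 5).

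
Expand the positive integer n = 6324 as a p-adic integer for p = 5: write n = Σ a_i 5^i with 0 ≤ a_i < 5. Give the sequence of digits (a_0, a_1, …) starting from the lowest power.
(a_0, a_1, …) = (4, 4, 2, 0, 0, 2)

Repeated division by 5 gives the digits low-to-high: 6324 = 4 + 4·5^1 + 2·5^2 + 2·5^5. Digit sequence: (4, 4, 2, 0, 0, 2).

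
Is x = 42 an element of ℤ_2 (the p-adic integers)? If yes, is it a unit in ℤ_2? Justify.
x ∈ ℤ_2 but not a unit; v_2(x) = 1 > 0

ℤ_2 = {x ∈ ℚ_2 : v_2(x) ≥ 0} and ℤ_2^× = {x ∈ ℤ_2 : v_2(x) = 0}. Here v_2(42) = v_2(num) − v_2(den) = 1; compare against these criteria.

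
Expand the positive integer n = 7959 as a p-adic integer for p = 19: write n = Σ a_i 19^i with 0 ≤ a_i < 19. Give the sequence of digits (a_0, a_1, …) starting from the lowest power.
(a_0, a_1, …) = (17, 0, 3, 1)

Repeated division by 19 gives the digits low-to-high: 7959 = 17 + 3·19^2 + 1·19^3. Digit sequence: (17, 0, 3, 1).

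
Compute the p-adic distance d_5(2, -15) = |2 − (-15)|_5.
d_5(2, -15) = 1

Step 1 — x − y = 2 − (-15) = 17. Step 2 — v_5(17) = 0 (factor: 17 = (5^0 · 17); the sign does not affect v_p). Step 3 — |x − y|_5 = 5^{0} = 1.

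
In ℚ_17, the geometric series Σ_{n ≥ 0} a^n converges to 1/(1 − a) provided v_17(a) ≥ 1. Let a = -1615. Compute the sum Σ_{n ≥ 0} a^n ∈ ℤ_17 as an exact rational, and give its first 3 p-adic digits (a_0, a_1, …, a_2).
Σ a^n = 1/(1 − a) = 1/1616;  first 3 digits = (1, 7, 9)

v_17(a) = 1 ≥ 1, so the series converges in ℤ_17 to 1/(1 − a) = 1/(1 − (-1615)) = 1/1616. Expand this rational in ℤ_17: compute digits iteratively via d_i = x_i mod 17, x_{i+1} = (x_i − d_i)/17. The first 3 digits are (1, 7, 9).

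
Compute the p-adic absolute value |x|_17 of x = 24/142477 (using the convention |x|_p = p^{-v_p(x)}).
|24/142477|_17 = 4913

Step 1 — compute v_17(x) by factoring powers of 17 out of the numerator and denominator: v_17(24/142477) = -3. Step 2 — apply |x|_p = p^{-v_p(x)} = 17^{3} = 4913.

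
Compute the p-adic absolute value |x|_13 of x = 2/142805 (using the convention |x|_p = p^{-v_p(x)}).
|2/142805|_13 = 28561

Step 1 — compute v_13(x) by factoring powers of 13 out of the numerator and denominator: v_13(2/142805) = -4. Step 2 — apply |x|_p = p^{-v_p(x)} = 13^{4} = 28561.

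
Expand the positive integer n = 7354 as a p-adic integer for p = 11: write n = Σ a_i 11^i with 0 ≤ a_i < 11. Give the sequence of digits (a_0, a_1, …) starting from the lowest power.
(a_0, a_1, …) = (6, 8, 5, 5)

Repeated division by 11 gives the digits low-to-high: 7354 = 6 + 8·11^1 + 5·11^2 + 5·11^3. Digit sequence: (6, 8, 5, 5).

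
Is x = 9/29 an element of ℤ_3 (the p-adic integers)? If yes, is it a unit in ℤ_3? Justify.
x ∈ ℤ_3 but not a unit; v_3(x) = 2 > 0

ℤ_3 = {x ∈ ℚ_3 : v_3(x) ≥ 0} and ℤ_3^× = {x ∈ ℤ_3 : v_3(x) = 0}. Here v_3(9/29) = v_3(num) − v_3(den) = 2; compare against these criteria.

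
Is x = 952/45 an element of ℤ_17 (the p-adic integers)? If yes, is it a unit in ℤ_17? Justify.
x ∈ ℤ_17 but not a unit; v_17(x) = 1 > 0

ℤ_17 = {x ∈ ℚ_17 : v_17(x) ≥ 0} and ℤ_17^× = {x ∈ ℤ_17 : v_17(x) = 0}. Here v_17(952/45) = v_17(num) − v_17(den) = 1; compare against these criteria.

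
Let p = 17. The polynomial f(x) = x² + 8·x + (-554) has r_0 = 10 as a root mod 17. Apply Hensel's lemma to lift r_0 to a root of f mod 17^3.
r_2 = 333 (mod 4913)

Hensel: r_{i+1} = r_i − f(r_i)·(f′(r_i))^{-1} mod 17^{i+2}, f′(x) = 2x + 8. Iterate:
  r_0 = 10 (mod 17)
  r_1 = 44 (mod 289)
  r_2 = 333 (mod 4913)
Final: r = 333 satisfies f(r) ≡ 0 mod 17^3.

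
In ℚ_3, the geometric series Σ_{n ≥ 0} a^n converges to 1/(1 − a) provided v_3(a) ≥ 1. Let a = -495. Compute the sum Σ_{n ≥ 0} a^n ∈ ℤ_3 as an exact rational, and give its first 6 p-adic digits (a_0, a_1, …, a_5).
Σ a^n = 1/(1 − a) = 1/496;  first 6 digits = (1, 0, 2, 2, 0, 1)

v_3(a) = 2 ≥ 1, so the series converges in ℤ_3 to 1/(1 − a) = 1/(1 − (-495)) = 1/496. Expand this rational in ℤ_3: compute digits iteratively via d_i = x_i mod 3, x_{i+1} = (x_i − d_i)/3. The first 6 digits are (1, 0, 2, 2, 0, 1).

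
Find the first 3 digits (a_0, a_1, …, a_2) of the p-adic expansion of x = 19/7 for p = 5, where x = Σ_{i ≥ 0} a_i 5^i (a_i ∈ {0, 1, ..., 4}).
(a_0, …, a_2) = (2, 3, 3)

v_5(19/7) = 0 (numerator and denominator both coprime to 5), so x ∈ ℤ_5^×. Compute digits iteratively via a_i = x_i mod 5, x_{i+1} = (x_i − a_i)/5, with x_0 = x:
  x_0 = 19/7;  a_0 = 2;  x_1 = (x_0 − 2)/5 = 1/7
  x_1 = 1/7;  a_1 = 3;  x_2 = (x_1 − 3)/5 = -4/7
  x_2 = -4/7;  a_2 = 3;  x_3 = (x_2 − 3)/5 = -5/7
Digits: (2, 3, 3).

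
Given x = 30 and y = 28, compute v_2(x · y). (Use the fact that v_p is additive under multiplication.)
v_2(840) = 3

v_p(x) = 1 (factor: 30 = 2^1 · 15); v_p(y) = 2 (factor: 28 = 2^2 · 7). Additivity: v_p(xy) = v_p(x) + v_p(y) = 1 + 2 = 3. (Direct check: xy = 840 = 2^3 · (105).)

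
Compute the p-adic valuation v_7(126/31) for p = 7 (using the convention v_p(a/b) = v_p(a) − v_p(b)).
v_7(126/31) = 1

Factor powers of 7 from the numerator and denominator of the reduced fraction: 126 = 7^1 · 18 and 31 = 7^0 · 31. Apply v_p(a/b) = v_p(a) − v_p(b): v_7(126/31) = 1 − 0 = 1.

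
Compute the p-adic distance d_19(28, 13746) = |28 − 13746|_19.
d_19(28, 13746) = 1/6859

Step 1 — x − y = 28 − 13746 = -13718. Step 2 — v_19(-13718) = 3 (factor: -13718 = −(19^3 · 2); the sign does not affect v_p). Step 3 — |x − y|_19 = 19^{-3} = 1/6859.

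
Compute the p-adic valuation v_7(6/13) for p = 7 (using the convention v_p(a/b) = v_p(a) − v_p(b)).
v_7(6/13) = 0

Factor powers of 7 from the numerator and denominator of the reduced fraction: 6 = 7^0 · 6 and 13 = 7^0 · 13. Apply v_p(a/b) = v_p(a) − v_p(b): v_7(6/13) = 0 − 0 = 0.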